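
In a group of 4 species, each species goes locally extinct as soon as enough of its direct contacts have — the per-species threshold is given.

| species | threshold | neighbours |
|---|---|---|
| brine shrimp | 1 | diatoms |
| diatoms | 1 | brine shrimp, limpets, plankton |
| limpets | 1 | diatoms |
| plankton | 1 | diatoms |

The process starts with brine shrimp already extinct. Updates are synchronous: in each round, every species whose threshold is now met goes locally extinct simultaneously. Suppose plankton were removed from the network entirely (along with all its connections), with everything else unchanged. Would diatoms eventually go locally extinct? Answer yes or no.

yes

With plankton removed:
Round 1 — brine shrimp goes locally extinct (initial).
Round 2 — checking thresholds:
  diatoms: 1 of 2 neighbours ≥ 1, goes locally extinct.
Round 3 — checking thresholds:
  limpets: 1 of 1 neighbours ≥ 1, goes locally extinct.
Round 4 — no new extinctions; cascade stops.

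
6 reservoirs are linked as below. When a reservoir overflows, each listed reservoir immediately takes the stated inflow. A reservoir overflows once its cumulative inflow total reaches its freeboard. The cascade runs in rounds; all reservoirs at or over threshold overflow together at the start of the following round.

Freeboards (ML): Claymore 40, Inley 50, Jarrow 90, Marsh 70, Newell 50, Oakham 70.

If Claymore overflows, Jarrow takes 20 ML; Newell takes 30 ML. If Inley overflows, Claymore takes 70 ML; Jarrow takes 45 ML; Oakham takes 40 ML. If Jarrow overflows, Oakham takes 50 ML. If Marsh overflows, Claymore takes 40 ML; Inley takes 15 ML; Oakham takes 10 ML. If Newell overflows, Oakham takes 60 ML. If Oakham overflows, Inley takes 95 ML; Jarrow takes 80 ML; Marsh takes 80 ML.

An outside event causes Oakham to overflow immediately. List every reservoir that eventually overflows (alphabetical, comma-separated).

Round 1 — Oakham overflows (initial).
  Inley: +95 → 95 ≥ 50
  Jarrow: +80 → 80 < 90
  Marsh: +80 → 80 ≥ 70
Round 2 — Inley, Marsh overflow.
  Claymore: +70+40 → 110 ≥ 40
  Jarrow: +45 → 125 ≥ 90
Round 3 — Claymore, Jarrow overflow.
  Newell: +30 → 30 < 50
No further overflows.

Claymore, Inley, Jarrow, Marsh, Oakham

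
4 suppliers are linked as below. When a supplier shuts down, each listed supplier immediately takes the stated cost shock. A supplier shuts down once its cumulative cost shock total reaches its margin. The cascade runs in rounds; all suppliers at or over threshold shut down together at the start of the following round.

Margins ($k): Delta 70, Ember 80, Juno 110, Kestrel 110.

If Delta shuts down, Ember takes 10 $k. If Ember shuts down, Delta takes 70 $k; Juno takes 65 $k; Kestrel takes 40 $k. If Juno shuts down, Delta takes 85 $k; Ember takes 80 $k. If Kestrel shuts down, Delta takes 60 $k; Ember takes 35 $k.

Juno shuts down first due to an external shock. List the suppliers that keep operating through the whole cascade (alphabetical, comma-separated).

Round 1 — Juno shuts down (initial).
  Delta: +85 → 85 ≥ 70
  Ember: +80 → 80 ≥ 80
Round 2 — Delta, Ember shut down.
  Kestrel: +40 → 40 < 110
No further shutdowns.

Kestrel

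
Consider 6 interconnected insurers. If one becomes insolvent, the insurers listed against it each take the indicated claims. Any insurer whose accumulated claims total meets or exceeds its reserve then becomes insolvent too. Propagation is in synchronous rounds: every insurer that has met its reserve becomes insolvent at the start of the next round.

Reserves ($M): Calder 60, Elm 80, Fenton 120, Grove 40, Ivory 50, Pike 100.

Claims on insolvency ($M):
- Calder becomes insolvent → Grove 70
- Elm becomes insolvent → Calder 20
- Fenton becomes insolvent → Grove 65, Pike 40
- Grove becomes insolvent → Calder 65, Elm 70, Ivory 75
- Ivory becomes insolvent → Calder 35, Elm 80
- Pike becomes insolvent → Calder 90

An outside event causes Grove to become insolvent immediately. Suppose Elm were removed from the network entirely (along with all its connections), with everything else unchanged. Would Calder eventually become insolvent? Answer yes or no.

With Elm removed:
Round 1 — Grove becomes insolvent (initial).
  Calder: +65 → 65 ≥ 60
  Ivory: +75 → 75 ≥ 50
Round 2 — Calder, Ivory become insolvent.
No further insolvencies.

yes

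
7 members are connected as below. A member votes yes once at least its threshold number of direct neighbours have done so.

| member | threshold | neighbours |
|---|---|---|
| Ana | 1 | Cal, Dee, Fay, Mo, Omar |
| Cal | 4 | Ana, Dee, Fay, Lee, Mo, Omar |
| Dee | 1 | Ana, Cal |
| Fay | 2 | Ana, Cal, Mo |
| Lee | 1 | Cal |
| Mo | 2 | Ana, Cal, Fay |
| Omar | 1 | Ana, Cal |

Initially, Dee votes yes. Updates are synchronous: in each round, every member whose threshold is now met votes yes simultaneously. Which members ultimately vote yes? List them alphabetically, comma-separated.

Ana, Dee, Omar

Round 1 — Dee votes yes (initial).
Round 2 — checking thresholds:
  Ana: 1 of 5 neighbours ≥ 1, votes yes.
  Cal: 1 of 6 neighbours < 4, holds.
Round 3 — checking thresholds:
  Cal: 2 of 6 neighbours < 4, holds.
  Fay: 1 of 3 neighbours < 2, holds.
  Mo: 1 of 3 neighbours < 2, holds.
  Omar: 1 of 2 neighbours ≥ 1, votes yes.
Round 4 — no new yes votes; cascade stops.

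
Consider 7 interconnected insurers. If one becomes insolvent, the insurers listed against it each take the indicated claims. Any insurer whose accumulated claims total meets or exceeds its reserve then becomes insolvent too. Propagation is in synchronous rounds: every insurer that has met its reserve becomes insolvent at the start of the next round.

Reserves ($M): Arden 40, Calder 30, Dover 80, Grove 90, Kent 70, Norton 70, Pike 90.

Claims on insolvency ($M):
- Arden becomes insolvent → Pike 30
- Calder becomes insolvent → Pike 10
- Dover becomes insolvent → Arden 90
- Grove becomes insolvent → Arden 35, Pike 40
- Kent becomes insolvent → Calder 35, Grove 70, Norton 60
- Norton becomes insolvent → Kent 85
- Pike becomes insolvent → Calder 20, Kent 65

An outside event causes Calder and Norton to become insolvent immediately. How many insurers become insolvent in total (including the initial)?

Round 1 — Calder, Norton become insolvent (initial).
  Kent: +85 → 85 ≥ 70
  Pike: +10 → 10 < 90
Round 2 — Kent becomes insolvent.
  Grove: +70 → 70 < 90
No further insolvencies.

3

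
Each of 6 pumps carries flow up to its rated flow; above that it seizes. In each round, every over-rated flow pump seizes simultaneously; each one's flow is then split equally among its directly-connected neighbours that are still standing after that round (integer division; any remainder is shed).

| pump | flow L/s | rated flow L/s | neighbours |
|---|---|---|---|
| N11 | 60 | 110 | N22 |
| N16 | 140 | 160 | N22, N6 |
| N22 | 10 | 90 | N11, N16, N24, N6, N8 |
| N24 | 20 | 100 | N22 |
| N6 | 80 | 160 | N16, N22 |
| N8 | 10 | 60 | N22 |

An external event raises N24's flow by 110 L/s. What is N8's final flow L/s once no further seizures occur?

45

Round 1 — N24 at 130 > 100. N24 seizes.
  N24 sheds 130 L/s to N22: 130 each.
    N22: 10+130 = 140 > 90
Round 2 — N22 seizes.
  N22 sheds 140 L/s to N11, N16, N6, N8: 35 each.
    N11: 60+35 = 95 ≤ 110
    N16: 140+35 = 175 > 160
    N6: 80+35 = 115 ≤ 160
    N8: 10+35 = 45 ≤ 60
Round 3 — N16 seizes.
  N16 sheds 175 L/s to N6: 175 each.
    N6: 115+175 = 290 > 160
Round 4 — N6 seizes.
  N6 sheds 290 L/s: no online neighbours, lost.
No further seizures.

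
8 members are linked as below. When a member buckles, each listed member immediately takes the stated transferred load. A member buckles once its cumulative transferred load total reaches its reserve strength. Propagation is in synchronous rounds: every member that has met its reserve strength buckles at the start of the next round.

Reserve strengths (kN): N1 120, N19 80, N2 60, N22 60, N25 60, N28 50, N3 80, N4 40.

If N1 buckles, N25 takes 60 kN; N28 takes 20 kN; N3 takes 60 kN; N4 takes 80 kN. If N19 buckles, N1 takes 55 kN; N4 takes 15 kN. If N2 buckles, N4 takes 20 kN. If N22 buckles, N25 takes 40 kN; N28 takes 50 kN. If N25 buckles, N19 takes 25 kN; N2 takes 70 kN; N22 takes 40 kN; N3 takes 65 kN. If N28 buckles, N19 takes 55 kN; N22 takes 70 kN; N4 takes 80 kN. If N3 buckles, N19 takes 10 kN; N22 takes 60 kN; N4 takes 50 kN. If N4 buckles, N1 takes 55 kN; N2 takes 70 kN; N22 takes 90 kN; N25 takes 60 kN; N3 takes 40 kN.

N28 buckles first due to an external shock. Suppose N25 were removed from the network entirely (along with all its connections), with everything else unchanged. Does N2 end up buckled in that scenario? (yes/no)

With N25 removed:
Round 1 — N28 buckles (initial).
  N19: +55 → 55 < 80
  N22: +70 → 70 ≥ 60
  N4: +80 → 80 ≥ 40
Round 2 — N22, N4 buckle.
  N1: +55 → 55 < 120
  N2: +70 → 70 ≥ 60
  N3: +40 → 40 < 80
Round 3 — N2 buckles.
No further bucklings.

yes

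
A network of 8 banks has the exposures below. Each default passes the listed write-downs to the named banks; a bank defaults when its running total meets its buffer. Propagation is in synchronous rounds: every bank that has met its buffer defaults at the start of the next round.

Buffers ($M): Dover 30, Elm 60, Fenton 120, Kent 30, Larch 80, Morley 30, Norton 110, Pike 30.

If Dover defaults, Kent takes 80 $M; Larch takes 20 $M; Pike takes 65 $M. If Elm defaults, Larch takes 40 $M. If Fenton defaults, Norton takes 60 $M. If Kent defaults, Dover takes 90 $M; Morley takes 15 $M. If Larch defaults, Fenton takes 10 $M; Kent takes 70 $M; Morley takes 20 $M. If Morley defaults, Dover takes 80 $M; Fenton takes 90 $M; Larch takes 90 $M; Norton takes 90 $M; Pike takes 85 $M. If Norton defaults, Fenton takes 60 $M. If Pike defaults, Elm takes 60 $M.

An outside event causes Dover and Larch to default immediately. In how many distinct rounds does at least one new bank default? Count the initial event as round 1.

Round 1 — Dover, Larch default (initial).
  Fenton: +10 → 10 < 120
  Kent: +80+70 → 150 ≥ 30
  Morley: +20 → 20 < 30
  Pike: +65 → 65 ≥ 30
Round 2 — Kent, Pike default.
  Elm: +60 → 60 ≥ 60
  Morley: +15 → 35 ≥ 30
Round 3 — Elm, Morley default.
  Fenton: +90 → 100 < 120
  Norton: +90 → 90 < 110
No further defaults.

3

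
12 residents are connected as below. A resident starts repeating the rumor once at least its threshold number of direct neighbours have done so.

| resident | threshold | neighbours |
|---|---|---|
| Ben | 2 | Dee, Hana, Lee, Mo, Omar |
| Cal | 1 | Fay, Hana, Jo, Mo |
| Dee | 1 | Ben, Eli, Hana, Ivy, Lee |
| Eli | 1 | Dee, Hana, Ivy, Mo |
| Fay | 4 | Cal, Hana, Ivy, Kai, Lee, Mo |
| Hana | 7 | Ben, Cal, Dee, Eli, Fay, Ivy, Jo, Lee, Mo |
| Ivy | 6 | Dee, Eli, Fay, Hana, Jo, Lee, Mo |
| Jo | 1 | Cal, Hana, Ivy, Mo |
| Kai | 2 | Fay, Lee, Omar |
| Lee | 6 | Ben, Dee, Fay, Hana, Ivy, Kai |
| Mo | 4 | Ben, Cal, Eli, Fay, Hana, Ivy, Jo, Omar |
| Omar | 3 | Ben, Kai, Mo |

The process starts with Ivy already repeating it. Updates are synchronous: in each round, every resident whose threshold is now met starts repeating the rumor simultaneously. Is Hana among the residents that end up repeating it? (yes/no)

Round 1 — Ivy starts repeating the rumor (initial).
Round 2 — checking thresholds:
  Dee: 1 of 5 neighbours ≥ 1, starts repeating the rumor.
  Eli: 1 of 4 neighbours ≥ 1, starts repeating the rumor.
  Fay: 1 of 6 neighbours < 4, not yet.
  Hana: 1 of 9 neighbours < 7, not yet.
  Jo: 1 of 4 neighbours ≥ 1, starts repeating the rumor.
  Lee: 1 of 6 neighbours < 6, not yet.
  Mo: 1 of 8 neighbours < 4, not yet.
Round 3 — checking thresholds:
  Ben: 1 of 5 neighbours < 2, not yet.
  Cal: 1 of 4 neighbours ≥ 1, starts repeating the rumor.
  Fay: 1 of 6 neighbours < 4, not yet.
  Hana: 4 of 9 neighbours < 7, not yet.
  Lee: 2 of 6 neighbours < 6, not yet.
  Mo: 3 of 8 neighbours < 4, not yet.
Round 4 — checking thresholds:
  Ben: 1 of 5 neighbours < 2, not yet.
  Fay: 2 of 6 neighbours < 4, not yet.
  Hana: 5 of 9 neighbours < 7, not yet.
  Lee: 2 of 6 neighbours < 6, not yet.
  Mo: 4 of 8 neighbours ≥ 4, starts repeating the rumor.
Round 5 — checking thresholds:
  Ben: 2 of 5 neighbours ≥ 2, starts repeating the rumor.
  Fay: 3 of 6 neighbours < 4, not yet.
  Hana: 6 of 9 neighbours < 7, not yet.
  Lee: 2 of 6 neighbours < 6, not yet.
  Omar: 1 of 3 neighbours < 3, not yet.
Round 6 — checking thresholds:
  Fay: 3 of 6 neighbours < 4, not yet.
  Hana: 7 of 9 neighbours ≥ 7, starts repeating the rumor.
  Lee: 3 of 6 neighbours < 6, not yet.
  Omar: 2 of 3 neighbours < 3, not yet.
Round 7 — checking thresholds:
  Fay: 4 of 6 neighbours ≥ 4, starts repeating the rumor.
  Lee: 4 of 6 neighbours < 6, not yet.
  Omar: 2 of 3 neighbours < 3, not yet.
Round 8 — no new spreads; cascade stops.

yes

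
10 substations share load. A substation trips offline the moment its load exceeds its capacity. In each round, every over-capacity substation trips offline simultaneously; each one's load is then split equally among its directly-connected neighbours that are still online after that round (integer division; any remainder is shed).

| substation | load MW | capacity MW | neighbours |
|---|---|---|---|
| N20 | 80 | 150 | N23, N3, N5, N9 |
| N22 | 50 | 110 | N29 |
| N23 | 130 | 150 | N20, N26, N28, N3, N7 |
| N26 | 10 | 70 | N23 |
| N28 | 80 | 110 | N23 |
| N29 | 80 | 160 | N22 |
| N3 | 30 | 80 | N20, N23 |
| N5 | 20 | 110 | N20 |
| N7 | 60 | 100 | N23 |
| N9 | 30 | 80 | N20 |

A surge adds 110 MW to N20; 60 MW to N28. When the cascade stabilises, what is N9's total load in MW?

Round 1 — N20 at 190 > 150; N28 at 140 > 110. N20, N28 trip offline.
  N20 sheds 190 MW to N23, N3, N5, N9: 47 each (2 lost).
    N23: 130+47 = 177 > 150
    N3: 30+47 = 77 ≤ 80
    N5: 20+47 = 67 ≤ 110
    N9: 30+47 = 77 ≤ 80
  N28 sheds 140 MW to N23: 140 each.
    N23: 177+140 = 317 > 150
Round 2 — N23 trips offline.
  N23 sheds 317 MW to N26, N3, N7: 105 each (2 lost).
    N26: 10+105 = 115 > 70
    N3: 77+105 = 182 > 80
    N7: 60+105 = 165 > 100
Round 3 — N26, N3, N7 trip offline.
  N26 sheds 115 MW: no online neighbours, lost.
  N3 sheds 182 MW: no online neighbours, lost.
  N7 sheds 165 MW: no online neighbours, lost.
No further trips.

77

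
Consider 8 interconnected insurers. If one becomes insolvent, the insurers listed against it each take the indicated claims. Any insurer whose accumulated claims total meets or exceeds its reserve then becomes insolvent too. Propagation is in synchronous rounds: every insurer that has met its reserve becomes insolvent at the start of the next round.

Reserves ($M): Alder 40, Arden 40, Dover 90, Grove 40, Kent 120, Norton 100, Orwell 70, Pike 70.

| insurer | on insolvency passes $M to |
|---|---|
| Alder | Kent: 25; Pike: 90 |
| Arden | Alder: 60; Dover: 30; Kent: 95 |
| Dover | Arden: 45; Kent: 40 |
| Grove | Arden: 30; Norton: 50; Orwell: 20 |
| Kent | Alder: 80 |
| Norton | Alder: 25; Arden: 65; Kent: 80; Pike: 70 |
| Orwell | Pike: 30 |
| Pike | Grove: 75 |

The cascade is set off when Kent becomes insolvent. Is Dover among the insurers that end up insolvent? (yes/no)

Round 1 — Kent becomes insolvent (initial).
  Alder: +80 → 80 ≥ 40
Round 2 — Alder becomes insolvent.
  Pike: +90 → 90 ≥ 70
Round 3 — Pike becomes insolvent.
  Grove: +75 → 75 ≥ 40
Round 4 — Grove becomes insolvent.
  Arden: +30 → 30 < 40
  Norton: +50 → 50 < 100
  Orwell: +20 → 20 < 70
No further insolvencies.

no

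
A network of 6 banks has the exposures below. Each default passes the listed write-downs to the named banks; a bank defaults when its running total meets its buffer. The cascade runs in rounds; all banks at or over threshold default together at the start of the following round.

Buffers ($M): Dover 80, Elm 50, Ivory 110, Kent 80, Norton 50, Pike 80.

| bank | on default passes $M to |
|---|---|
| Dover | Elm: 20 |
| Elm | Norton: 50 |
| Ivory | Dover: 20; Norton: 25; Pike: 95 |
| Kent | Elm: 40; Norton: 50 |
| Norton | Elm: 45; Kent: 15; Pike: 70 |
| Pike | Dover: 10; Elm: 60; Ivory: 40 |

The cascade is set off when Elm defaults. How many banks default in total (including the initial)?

Round 1 — Elm defaults (initial).
  Norton: +50 → 50 ≥ 50
Round 2 — Norton defaults.
  Kent: +15 → 15 < 80
  Pike: +70 → 70 < 80
No further defaults.

2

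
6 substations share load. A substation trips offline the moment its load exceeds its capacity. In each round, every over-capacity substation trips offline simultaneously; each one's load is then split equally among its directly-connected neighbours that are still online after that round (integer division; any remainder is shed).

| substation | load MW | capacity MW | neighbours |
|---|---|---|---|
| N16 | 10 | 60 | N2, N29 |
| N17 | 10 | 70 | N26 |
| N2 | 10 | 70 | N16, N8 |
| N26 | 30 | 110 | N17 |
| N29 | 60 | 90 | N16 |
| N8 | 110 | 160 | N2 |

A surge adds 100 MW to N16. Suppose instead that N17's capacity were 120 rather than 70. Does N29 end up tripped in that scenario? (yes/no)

yes

With N17's capacity at 120:
Round 1 — N16 at 110 > 60. N16 trips offline.
  N16 sheds 110 MW to N2, N29: 55 each.
    N2: 10+55 = 65 ≤ 70
    N29: 60+55 = 115 > 90
Round 2 — N29 trips offline.
  N29 sheds 115 MW: no online neighbours, lost.
No further trips.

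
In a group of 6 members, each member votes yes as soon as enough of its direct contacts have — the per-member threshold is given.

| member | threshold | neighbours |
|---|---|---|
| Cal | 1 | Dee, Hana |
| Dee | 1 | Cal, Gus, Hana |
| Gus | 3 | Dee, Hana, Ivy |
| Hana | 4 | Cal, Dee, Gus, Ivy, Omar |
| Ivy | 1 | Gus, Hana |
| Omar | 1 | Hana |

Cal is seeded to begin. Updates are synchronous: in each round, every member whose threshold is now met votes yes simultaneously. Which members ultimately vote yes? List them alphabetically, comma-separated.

Cal, Dee

Round 1 — Cal votes yes (initial).
Round 2 — checking thresholds:
  Dee: 1 of 3 neighbours ≥ 1, votes yes.
  Hana: 1 of 5 neighbours < 4, holds.
Round 3 — no new yes votes; cascade stops.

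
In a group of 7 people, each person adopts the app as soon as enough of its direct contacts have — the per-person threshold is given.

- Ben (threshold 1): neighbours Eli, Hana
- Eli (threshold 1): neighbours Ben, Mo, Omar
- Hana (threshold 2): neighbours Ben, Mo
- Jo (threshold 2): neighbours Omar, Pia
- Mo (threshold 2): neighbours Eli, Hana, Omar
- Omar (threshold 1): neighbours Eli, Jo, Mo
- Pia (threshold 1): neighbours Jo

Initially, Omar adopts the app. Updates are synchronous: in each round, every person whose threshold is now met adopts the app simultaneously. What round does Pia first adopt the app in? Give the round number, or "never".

Round 1 — Omar adopts the app (initial).
Round 2 — checking thresholds:
  Eli: 1 of 3 neighbours ≥ 1, adopts the app.
  Jo: 1 of 2 neighbours < 2, holds.
  Mo: 1 of 3 neighbours < 2, holds.
Round 3 — checking thresholds:
  Ben: 1 of 2 neighbours ≥ 1, adopts the app.
  Jo: 1 of 2 neighbours < 2, holds.
  Mo: 2 of 3 neighbours ≥ 2, adopts the app.
Round 4 — checking thresholds:
  Hana: 2 of 2 neighbours ≥ 2, adopts the app.
  Jo: 1 of 2 neighbours < 2, holds.
Round 5 — no new adoptions; cascade stops.

never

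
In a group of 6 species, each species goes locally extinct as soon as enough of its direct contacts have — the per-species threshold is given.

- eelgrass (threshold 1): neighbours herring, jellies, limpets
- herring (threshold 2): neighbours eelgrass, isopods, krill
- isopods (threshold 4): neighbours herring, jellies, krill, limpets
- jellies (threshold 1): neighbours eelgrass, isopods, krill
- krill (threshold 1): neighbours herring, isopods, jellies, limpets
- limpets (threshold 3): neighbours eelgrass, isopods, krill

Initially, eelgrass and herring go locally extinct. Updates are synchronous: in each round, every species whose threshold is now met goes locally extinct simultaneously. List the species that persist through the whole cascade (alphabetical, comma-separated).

Round 1 — eelgrass, herring go locally extinct (initial).
Round 2 — checking thresholds:
  isopods: 1 of 4 neighbours < 4, holds.
  jellies: 1 of 3 neighbours ≥ 1, goes locally extinct.
  krill: 1 of 4 neighbours ≥ 1, goes locally extinct.
  limpets: 1 of 3 neighbours < 3, holds.
Round 3 — no new extinctions; cascade stops.

isopods, limpets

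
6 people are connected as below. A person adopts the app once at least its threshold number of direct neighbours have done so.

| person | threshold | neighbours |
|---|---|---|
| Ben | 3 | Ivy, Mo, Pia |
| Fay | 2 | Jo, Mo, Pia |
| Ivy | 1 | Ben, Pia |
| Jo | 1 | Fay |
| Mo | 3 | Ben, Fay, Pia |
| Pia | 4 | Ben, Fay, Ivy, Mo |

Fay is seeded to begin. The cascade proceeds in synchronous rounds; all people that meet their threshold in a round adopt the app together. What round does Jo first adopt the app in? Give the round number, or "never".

2

Round 1 — Fay adopts the app (initial).
Round 2 — checking thresholds:
  Jo: 1 of 1 neighbours ≥ 1, adopts the app.
  Mo: 1 of 3 neighbours < 3, below threshold.
  Pia: 1 of 4 neighbours < 4, below threshold.
Round 3 — no new adoptions; cascade stops.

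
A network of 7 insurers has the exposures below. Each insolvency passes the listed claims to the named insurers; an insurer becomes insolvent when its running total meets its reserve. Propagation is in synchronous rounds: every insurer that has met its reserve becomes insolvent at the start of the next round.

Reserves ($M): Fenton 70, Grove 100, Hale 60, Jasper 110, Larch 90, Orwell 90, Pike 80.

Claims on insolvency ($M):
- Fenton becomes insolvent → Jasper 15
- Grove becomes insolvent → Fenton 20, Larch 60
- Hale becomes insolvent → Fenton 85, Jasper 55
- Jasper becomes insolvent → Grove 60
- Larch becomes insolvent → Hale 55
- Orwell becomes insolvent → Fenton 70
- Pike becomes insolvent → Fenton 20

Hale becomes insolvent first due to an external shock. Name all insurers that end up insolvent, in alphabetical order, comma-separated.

Round 1 — Hale becomes insolvent (initial).
  Fenton: +85 → 85 ≥ 70
  Jasper: +55 → 55 < 110
Round 2 — Fenton becomes insolvent.
  Jasper: +15 → 70 < 110
No further insolvencies.

Fenton, Hale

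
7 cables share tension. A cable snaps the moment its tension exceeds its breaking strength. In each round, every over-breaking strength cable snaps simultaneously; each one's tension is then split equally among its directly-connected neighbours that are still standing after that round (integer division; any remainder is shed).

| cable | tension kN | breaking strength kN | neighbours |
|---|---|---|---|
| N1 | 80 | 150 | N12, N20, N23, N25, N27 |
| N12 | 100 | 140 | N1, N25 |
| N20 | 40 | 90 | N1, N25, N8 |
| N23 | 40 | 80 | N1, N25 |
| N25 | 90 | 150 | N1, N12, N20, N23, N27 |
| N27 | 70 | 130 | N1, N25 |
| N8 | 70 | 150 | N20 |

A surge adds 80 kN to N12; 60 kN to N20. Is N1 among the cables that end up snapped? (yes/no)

Round 1 — N12 at 180 > 140; N20 at 100 > 90. N12, N20 snap.
  N12 sheds 180 kN to N1, N25: 90 each.
    N1: 80+90 = 170 > 150
    N25: 90+90 = 180 > 150
  N20 sheds 100 kN to N1, N25, N8: 33 each (1 lost).
    N1: 170+33 = 203 > 150
    N25: 180+33 = 213 > 150
    N8: 70+33 = 103 ≤ 150
Round 2 — N1, N25 snap.
  N1 sheds 203 kN to N23, N27: 101 each (1 lost).
    N23: 40+101 = 141 > 80
    N27: 70+101 = 171 > 130
  N25 sheds 213 kN to N23, N27: 106 each (1 lost).
    N23: 141+106 = 247 > 80
    N27: 171+106 = 277 > 130
Round 3 — N23, N27 snap.
  N23 sheds 247 kN: no online neighbours, lost.
  N27 sheds 277 kN: no online neighbours, lost.
No further breaks.

yes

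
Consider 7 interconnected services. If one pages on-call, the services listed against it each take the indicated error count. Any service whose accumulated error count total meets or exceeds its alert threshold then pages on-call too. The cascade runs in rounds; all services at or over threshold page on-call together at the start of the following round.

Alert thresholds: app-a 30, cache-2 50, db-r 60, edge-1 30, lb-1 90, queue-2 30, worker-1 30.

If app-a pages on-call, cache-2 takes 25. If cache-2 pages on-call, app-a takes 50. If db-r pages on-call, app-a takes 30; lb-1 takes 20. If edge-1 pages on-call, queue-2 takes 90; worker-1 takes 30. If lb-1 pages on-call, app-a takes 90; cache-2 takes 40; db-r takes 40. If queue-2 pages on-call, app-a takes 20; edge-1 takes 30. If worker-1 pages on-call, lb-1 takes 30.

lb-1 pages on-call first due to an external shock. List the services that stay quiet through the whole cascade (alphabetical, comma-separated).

Round 1 — lb-1 pages on-call (initial).
  app-a: +90 → 90 ≥ 30
  cache-2: +40 → 40 < 50
  db-r: +40 → 40 < 60
Round 2 — app-a pages on-call.
  cache-2: +25 → 65 ≥ 50
Round 3 — cache-2 pages on-call.
No further pages.

db-r, edge-1, queue-2, worker-1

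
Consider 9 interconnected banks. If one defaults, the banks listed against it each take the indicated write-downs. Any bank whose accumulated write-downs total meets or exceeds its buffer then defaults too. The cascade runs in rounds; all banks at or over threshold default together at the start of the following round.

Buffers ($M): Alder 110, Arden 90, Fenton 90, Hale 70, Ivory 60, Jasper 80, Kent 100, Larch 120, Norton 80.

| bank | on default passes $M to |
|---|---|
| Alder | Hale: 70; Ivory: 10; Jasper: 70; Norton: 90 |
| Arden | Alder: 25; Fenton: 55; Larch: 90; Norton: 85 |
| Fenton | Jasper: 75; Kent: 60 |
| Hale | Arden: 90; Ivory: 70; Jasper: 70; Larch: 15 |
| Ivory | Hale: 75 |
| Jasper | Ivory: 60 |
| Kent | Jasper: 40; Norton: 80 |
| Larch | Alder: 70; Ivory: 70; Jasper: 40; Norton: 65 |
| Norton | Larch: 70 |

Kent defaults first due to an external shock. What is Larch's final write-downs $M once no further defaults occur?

Round 1 — Kent defaults (initial).
  Jasper: +40 → 40 < 80
  Norton: +80 → 80 ≥ 80
Round 2 — Norton defaults.
  Larch: +70 → 70 < 120
No further defaults.

70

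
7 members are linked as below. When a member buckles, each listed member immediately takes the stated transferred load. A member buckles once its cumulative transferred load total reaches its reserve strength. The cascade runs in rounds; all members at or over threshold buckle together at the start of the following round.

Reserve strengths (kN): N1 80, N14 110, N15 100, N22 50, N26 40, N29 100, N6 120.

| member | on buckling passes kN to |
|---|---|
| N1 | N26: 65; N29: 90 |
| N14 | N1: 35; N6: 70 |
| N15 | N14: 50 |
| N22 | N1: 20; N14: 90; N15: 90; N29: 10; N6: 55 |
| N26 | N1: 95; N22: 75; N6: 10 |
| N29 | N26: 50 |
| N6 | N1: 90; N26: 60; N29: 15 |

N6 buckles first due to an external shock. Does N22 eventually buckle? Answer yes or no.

Round 1 — N6 buckles (initial).
  N1: +90 → 90 ≥ 80
  N26: +60 → 60 ≥ 40
  N29: +15 → 15 < 100
Round 2 — N1, N26 buckle.
  N22: +75 → 75 ≥ 50
  N29: +90 → 105 ≥ 100
Round 3 — N22, N29 buckle.
  N14: +90 → 90 < 110
  N15: +90 → 90 < 100
No further bucklings.

yes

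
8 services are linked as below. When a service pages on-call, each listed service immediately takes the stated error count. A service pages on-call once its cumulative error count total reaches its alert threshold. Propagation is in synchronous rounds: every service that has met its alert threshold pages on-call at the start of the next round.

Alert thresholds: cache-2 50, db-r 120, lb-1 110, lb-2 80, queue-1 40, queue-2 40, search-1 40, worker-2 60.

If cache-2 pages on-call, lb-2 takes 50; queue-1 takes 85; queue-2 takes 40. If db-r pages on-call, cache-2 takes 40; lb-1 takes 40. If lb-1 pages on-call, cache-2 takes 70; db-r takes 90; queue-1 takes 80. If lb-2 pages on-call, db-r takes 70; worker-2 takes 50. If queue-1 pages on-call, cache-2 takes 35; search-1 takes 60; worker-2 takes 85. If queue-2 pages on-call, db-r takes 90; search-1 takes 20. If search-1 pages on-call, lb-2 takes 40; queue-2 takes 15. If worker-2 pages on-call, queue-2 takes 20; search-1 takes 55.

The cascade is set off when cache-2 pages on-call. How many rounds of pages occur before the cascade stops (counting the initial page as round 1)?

5

Round 1 — cache-2 pages on-call (initial).
  lb-2: +50 → 50 < 80
  queue-1: +85 → 85 ≥ 40
  queue-2: +40 → 40 ≥ 40
Round 2 — queue-1, queue-2 page on-call.
  db-r: +90 → 90 < 120
  search-1: +60+20 → 80 ≥ 40
  worker-2: +85 → 85 ≥ 60
Round 3 — search-1, worker-2 page on-call.
  lb-2: +40 → 90 ≥ 80
Round 4 — lb-2 pages on-call.
  db-r: +70 → 160 ≥ 120
Round 5 — db-r pages on-call.
  lb-1: +40 → 40 < 110
No further pages.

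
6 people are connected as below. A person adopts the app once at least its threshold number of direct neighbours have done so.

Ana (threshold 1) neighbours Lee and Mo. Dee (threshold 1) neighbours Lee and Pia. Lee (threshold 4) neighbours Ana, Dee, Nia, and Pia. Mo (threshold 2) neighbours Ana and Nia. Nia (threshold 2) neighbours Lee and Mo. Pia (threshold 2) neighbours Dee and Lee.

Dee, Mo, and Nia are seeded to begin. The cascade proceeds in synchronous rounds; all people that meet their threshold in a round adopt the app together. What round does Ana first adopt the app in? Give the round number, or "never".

2

Round 1 — Dee, Mo, Nia adopt the app (initial).
Round 2 — checking thresholds:
  Ana: 1 of 2 neighbours ≥ 1, adopts the app.
  Lee: 2 of 4 neighbours < 4, below threshold.
  Pia: 1 of 2 neighbours < 2, below threshold.
Round 3 — no new adoptions; cascade stops.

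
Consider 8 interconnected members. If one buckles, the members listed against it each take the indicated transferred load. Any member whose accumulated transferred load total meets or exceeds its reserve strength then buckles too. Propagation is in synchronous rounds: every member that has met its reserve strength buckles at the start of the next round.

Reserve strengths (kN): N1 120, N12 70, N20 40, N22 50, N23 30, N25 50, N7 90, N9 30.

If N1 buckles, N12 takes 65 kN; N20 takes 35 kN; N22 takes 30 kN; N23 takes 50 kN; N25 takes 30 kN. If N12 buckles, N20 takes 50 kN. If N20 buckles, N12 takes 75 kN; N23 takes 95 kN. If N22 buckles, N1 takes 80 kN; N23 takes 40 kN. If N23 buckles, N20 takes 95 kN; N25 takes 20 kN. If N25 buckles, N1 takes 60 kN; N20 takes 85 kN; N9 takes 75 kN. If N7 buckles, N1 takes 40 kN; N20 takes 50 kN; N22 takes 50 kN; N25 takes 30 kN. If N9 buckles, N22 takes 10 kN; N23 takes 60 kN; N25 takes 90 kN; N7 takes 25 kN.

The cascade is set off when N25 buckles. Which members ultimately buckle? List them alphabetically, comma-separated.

N12, N20, N23, N25, N9

Round 1 — N25 buckles (initial).
  N1: +60 → 60 < 120
  N20: +85 → 85 ≥ 40
  N9: +75 → 75 ≥ 30
Round 2 — N20, N9 buckle.
  N12: +75 → 75 ≥ 70
  N22: +10 → 10 < 50
  N23: +95+60 → 155 ≥ 30
  N7: +25 → 25 < 90
Round 3 — N12, N23 buckle.
No further bucklings.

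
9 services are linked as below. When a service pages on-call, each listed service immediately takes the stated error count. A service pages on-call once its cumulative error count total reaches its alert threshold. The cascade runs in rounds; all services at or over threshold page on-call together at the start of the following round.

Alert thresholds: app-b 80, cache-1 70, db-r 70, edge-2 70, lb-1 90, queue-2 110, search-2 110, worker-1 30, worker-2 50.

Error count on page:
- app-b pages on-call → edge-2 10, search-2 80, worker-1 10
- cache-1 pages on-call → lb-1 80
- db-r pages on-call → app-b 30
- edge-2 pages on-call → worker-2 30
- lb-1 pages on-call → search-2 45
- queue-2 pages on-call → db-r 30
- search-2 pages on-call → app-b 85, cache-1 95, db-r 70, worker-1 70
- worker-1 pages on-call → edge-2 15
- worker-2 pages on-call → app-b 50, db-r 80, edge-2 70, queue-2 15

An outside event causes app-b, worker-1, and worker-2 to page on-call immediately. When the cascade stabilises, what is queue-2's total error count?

Round 1 — app-b, worker-1, worker-2 page on-call (initial).
  db-r: +80 → 80 ≥ 70
  edge-2: +10+15+70 → 95 ≥ 70
  queue-2: +15 → 15 < 110
  search-2: +80 → 80 < 110
Round 2 — db-r, edge-2 page on-call.
No further pages.

15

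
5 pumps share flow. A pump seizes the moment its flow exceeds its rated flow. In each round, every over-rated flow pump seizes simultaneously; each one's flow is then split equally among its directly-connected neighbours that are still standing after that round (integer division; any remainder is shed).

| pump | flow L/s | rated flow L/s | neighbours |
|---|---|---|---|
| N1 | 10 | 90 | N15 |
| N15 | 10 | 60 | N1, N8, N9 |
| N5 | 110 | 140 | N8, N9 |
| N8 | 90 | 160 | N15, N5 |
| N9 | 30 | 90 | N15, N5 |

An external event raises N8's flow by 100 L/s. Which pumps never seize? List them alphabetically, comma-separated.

N1

Round 1 — N8 at 190 > 160. N8 seizes.
  N8 sheds 190 L/s to N15, N5: 95 each.
    N15: 10+95 = 105 > 60
    N5: 110+95 = 205 > 140
Round 2 — N15, N5 seize.
  N15 sheds 105 L/s to N1, N9: 52 each (1 lost).
    N1: 10+52 = 62 ≤ 90
    N9: 30+52 = 82 ≤ 90
  N5 sheds 205 L/s to N9: 205 each.
    N9: 82+205 = 287 > 90
Round 3 — N9 seizes.
  N9 sheds 287 L/s: no online neighbours, lost.
No further seizures.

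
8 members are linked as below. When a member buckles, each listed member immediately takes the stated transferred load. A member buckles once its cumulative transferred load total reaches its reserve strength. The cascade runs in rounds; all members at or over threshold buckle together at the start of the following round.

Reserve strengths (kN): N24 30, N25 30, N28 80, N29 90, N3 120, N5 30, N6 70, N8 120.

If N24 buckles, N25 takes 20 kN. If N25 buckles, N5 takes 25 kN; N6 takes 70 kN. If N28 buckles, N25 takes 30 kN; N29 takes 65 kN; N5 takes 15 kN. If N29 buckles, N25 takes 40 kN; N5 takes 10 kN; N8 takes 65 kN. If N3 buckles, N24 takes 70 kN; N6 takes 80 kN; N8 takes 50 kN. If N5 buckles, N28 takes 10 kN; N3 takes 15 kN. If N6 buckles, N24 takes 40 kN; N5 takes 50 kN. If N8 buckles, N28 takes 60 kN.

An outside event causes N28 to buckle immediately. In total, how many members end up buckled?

5

Round 1 — N28 buckles (initial).
  N25: +30 → 30 ≥ 30
  N29: +65 → 65 < 90
  N5: +15 → 15 < 30
Round 2 — N25 buckles.
  N5: +25 → 40 ≥ 30
  N6: +70 → 70 ≥ 70
Round 3 — N5, N6 buckle.
  N24: +40 → 40 ≥ 30
  N3: +15 → 15 < 120
Round 4 — N24 buckles.
No further bucklings.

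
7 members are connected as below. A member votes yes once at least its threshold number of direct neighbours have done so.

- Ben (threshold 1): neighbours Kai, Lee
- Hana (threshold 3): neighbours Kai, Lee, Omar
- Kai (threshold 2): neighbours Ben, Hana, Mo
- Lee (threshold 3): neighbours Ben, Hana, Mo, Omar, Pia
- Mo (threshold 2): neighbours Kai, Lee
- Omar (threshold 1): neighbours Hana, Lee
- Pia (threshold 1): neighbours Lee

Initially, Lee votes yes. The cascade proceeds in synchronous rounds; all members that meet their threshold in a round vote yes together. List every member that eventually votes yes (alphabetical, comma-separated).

Round 1 — Lee votes yes (initial).
Round 2 — checking thresholds:
  Ben: 1 of 2 neighbours ≥ 1, votes yes.
  Hana: 1 of 3 neighbours < 3, below threshold.
  Mo: 1 of 2 neighbours < 2, below threshold.
  Omar: 1 of 2 neighbours ≥ 1, votes yes.
  Pia: 1 of 1 neighbours ≥ 1, votes yes.
Round 3 — no new yes votes; cascade stops.

Ben, Lee, Omar, Pia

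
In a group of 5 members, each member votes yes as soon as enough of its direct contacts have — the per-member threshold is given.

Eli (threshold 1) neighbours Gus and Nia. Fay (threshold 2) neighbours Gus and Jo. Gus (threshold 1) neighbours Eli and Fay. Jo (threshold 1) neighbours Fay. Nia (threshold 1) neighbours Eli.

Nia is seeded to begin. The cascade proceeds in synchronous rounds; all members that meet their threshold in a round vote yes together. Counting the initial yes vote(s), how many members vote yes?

3

Round 1 — Nia votes yes (initial).
Round 2 — checking thresholds:
  Eli: 1 of 2 neighbours ≥ 1, votes yes.
Round 3 — checking thresholds:
  Gus: 1 of 2 neighbours ≥ 1, votes yes.
Round 4 — no new yes votes; cascade stops.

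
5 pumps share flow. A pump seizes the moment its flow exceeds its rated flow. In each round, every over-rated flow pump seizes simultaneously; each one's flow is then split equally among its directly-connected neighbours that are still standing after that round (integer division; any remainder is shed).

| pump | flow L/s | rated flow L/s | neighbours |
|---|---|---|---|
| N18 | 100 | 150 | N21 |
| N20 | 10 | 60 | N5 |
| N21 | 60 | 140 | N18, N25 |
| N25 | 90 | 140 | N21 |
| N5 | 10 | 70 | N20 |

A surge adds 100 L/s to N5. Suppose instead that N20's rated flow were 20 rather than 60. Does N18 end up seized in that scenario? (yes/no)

With N20's rated flow at 20:
Round 1 — N5 at 110 > 70. N5 seizes.
  N5 sheds 110 L/s to N20: 110 each.
    N20: 10+110 = 120 > 20
Round 2 — N20 seizes.
  N20 sheds 120 L/s: no online neighbours, lost.
No further seizures.

no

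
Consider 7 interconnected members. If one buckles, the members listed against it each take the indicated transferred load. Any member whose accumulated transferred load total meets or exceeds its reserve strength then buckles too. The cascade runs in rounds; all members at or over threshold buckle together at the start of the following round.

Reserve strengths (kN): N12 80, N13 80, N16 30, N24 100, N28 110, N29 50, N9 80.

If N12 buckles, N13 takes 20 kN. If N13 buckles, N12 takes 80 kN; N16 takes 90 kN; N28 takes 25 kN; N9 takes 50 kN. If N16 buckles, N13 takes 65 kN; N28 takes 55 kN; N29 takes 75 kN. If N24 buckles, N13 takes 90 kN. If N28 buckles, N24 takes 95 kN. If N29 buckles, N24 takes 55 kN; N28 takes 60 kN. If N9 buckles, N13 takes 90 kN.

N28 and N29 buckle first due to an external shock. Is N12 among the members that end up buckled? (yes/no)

yes

Round 1 — N28, N29 buckle (initial).
  N24: +95+55 → 150 ≥ 100
Round 2 — N24 buckles.
  N13: +90 → 90 ≥ 80
Round 3 — N13 buckles.
  N12: +80 → 80 ≥ 80
  N16: +90 → 90 ≥ 30
  N9: +50 → 50 < 80
Round 4 — N12, N16 buckle.
No further bucklings.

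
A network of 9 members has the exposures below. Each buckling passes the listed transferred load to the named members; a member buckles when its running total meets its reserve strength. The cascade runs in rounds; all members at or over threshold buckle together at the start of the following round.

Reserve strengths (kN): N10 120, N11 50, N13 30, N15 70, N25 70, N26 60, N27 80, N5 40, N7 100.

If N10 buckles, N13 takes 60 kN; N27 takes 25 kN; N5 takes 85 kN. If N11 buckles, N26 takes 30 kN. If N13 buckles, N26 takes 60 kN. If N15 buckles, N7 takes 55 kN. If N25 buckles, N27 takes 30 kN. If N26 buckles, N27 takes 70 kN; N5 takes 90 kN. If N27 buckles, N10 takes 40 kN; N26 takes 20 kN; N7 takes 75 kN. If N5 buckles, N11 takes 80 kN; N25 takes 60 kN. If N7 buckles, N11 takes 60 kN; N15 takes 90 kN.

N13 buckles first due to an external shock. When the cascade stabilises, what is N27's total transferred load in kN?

Round 1 — N13 buckles (initial).
  N26: +60 → 60 ≥ 60
Round 2 — N26 buckles.
  N27: +70 → 70 < 80
  N5: +90 → 90 ≥ 40
Round 3 — N5 buckles.
  N11: +80 → 80 ≥ 50
  N25: +60 → 60 < 70
Round 4 — N11 buckles.
No further bucklings.

70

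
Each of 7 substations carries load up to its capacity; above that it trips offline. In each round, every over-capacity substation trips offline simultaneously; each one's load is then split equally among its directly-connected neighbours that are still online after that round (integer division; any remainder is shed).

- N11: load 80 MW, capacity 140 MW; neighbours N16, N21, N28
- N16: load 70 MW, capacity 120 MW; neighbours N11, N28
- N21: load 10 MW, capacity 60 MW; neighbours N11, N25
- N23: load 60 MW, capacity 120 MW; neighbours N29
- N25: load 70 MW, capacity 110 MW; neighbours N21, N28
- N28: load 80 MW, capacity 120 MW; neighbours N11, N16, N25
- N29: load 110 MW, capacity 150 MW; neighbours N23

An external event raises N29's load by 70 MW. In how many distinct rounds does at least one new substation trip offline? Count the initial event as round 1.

2

Round 1 — N29 at 180 > 150. N29 trips offline.
  N29 sheds 180 MW to N23: 180 each.
    N23: 60+180 = 240 > 120
Round 2 — N23 trips offline.
  N23 sheds 240 MW: no online neighbours, lost.
No further trips.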